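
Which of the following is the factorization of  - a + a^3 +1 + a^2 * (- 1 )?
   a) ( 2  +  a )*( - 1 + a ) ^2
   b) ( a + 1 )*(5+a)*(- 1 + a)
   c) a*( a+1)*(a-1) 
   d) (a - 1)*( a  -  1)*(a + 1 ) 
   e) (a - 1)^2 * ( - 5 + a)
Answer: d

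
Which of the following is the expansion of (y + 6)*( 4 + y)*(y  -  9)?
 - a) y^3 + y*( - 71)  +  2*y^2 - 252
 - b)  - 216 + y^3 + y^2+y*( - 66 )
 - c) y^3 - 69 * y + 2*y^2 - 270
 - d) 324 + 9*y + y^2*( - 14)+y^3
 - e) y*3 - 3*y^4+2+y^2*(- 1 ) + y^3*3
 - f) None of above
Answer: b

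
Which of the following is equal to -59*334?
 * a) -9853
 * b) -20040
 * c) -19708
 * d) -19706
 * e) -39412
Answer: d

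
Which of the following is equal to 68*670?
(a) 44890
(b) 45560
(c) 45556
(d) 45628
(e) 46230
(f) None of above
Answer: b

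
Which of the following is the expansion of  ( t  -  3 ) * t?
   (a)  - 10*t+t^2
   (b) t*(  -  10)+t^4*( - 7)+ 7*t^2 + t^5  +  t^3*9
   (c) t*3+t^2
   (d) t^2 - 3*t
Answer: d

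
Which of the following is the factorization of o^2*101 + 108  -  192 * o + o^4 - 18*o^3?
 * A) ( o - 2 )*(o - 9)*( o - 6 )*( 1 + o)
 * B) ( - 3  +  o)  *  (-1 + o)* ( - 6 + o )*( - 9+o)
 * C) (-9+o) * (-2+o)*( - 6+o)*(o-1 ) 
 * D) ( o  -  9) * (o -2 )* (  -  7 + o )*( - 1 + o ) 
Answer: C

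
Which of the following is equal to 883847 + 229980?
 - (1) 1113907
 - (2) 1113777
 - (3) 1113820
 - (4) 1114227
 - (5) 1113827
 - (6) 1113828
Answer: 5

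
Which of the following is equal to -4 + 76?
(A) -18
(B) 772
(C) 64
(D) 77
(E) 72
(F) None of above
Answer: E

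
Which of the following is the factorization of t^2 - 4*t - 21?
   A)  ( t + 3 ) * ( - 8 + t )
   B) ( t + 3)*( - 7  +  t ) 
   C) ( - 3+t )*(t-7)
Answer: B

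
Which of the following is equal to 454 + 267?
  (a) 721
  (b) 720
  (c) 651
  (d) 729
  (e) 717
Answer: a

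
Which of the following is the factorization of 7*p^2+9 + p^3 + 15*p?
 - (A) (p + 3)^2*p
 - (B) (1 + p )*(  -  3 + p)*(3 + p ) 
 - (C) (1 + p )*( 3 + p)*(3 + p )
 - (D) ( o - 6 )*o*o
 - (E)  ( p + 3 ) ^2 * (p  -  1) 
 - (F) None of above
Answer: C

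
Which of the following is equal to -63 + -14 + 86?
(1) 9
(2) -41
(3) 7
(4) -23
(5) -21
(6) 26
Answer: 1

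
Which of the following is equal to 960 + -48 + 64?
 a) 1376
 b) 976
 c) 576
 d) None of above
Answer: b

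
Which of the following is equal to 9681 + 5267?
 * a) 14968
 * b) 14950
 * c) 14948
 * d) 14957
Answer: c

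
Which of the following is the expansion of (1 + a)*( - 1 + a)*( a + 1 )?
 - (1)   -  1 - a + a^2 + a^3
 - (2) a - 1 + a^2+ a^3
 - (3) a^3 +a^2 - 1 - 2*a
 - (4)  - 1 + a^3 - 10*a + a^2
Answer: 1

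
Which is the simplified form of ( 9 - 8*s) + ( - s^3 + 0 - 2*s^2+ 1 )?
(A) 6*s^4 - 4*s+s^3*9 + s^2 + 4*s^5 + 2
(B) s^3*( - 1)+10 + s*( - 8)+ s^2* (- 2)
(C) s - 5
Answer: B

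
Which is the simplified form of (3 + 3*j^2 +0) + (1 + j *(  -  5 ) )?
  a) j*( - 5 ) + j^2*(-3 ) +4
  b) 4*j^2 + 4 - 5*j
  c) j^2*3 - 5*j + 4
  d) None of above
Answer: c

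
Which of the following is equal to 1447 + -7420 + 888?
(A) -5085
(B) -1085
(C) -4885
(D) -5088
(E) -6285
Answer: A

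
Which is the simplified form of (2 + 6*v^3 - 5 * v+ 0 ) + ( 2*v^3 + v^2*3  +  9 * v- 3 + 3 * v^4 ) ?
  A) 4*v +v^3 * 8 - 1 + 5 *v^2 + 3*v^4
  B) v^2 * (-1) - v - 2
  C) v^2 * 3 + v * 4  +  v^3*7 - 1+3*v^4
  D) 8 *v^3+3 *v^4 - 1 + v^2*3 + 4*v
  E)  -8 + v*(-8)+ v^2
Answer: D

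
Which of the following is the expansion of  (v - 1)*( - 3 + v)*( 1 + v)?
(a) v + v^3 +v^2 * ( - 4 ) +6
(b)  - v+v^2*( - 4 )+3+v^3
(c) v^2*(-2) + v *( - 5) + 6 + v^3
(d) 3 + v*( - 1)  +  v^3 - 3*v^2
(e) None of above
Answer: d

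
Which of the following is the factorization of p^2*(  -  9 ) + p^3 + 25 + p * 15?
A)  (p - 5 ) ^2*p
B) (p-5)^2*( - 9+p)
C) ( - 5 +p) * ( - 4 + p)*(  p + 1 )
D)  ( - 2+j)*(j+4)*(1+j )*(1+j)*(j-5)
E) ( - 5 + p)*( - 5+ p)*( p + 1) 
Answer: E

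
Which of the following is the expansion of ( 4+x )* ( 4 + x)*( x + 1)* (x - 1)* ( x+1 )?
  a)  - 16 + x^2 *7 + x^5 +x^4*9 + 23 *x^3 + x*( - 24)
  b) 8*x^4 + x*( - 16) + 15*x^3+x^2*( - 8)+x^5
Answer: a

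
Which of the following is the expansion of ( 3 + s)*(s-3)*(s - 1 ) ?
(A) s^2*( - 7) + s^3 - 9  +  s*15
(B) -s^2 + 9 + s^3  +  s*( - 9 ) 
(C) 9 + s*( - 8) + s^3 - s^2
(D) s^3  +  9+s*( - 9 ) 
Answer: B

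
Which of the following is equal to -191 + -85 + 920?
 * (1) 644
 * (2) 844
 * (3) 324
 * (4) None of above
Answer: 1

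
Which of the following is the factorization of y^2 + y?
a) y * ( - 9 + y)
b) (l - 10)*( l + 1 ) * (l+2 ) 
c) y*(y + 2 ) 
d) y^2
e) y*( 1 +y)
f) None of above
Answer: e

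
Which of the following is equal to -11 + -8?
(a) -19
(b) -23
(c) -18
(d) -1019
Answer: a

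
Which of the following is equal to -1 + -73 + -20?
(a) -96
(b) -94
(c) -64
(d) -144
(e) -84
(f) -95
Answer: b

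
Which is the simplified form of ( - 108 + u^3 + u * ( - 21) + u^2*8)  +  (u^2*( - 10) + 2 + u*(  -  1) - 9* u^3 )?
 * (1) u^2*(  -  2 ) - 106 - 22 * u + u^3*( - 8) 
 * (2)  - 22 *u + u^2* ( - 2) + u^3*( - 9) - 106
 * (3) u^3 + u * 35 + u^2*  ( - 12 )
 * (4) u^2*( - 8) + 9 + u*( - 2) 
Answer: 1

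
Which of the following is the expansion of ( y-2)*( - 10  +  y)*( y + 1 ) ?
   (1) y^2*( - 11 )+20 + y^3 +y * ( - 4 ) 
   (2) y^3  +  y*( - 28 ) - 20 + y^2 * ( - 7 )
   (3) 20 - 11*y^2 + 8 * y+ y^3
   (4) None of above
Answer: 3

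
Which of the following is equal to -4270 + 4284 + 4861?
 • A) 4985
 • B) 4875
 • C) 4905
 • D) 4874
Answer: B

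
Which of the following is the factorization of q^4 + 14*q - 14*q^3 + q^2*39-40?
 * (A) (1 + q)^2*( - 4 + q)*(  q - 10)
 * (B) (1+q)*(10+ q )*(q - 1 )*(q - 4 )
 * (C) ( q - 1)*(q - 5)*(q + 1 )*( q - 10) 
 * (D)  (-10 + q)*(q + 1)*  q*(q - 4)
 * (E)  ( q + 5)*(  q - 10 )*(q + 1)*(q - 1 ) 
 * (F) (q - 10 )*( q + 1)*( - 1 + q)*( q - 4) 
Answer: F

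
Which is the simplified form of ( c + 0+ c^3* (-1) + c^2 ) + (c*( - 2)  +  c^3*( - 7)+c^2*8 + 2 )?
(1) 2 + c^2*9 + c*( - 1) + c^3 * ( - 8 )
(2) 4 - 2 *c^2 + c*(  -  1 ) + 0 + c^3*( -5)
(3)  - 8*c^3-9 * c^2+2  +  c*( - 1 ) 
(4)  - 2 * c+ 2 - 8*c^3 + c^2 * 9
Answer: 1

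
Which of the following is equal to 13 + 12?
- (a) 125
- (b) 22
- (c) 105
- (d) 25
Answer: d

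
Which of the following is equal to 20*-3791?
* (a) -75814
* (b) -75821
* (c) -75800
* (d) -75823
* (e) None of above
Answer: e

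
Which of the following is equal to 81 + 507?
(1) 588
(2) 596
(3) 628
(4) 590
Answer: 1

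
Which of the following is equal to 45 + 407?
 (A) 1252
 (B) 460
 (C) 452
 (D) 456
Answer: C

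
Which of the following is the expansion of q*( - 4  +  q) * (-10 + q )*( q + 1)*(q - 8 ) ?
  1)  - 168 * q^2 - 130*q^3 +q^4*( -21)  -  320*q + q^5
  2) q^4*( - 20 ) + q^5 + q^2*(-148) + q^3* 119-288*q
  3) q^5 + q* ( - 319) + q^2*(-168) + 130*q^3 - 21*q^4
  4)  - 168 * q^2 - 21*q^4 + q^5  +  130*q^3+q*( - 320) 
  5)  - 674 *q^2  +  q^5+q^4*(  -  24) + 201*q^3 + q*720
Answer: 4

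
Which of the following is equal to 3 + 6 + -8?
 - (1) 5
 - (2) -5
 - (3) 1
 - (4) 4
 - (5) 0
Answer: 3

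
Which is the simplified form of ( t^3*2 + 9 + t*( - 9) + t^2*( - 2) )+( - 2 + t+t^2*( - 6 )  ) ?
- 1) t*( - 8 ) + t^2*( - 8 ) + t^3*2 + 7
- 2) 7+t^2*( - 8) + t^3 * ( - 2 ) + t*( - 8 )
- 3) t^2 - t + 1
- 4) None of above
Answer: 1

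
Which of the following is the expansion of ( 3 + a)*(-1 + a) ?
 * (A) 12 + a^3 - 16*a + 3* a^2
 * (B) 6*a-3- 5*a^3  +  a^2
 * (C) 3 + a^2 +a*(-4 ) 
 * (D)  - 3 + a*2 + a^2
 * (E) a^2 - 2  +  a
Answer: D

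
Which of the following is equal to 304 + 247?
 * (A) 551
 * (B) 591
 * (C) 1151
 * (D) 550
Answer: A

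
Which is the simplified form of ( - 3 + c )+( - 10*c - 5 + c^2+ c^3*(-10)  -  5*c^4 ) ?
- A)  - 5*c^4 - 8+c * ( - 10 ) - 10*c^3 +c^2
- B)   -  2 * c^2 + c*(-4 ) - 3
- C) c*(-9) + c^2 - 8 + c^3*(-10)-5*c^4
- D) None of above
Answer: C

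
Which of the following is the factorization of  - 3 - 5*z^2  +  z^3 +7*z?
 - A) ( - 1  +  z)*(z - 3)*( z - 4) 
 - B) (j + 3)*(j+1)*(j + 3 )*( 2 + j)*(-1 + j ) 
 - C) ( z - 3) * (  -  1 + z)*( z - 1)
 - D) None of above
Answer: C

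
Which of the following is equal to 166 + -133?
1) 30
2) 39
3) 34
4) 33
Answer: 4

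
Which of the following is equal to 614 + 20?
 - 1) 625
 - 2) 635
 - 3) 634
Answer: 3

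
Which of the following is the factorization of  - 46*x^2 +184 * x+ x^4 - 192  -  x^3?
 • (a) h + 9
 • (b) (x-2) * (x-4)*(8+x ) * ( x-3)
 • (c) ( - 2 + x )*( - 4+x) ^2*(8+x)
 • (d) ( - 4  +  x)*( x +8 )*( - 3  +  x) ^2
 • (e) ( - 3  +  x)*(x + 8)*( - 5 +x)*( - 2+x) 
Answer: b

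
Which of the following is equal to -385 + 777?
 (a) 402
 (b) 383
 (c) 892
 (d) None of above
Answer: d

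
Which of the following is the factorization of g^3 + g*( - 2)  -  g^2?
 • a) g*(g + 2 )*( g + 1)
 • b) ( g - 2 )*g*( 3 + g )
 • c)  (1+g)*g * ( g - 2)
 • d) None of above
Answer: c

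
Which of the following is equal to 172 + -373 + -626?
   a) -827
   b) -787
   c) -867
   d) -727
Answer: a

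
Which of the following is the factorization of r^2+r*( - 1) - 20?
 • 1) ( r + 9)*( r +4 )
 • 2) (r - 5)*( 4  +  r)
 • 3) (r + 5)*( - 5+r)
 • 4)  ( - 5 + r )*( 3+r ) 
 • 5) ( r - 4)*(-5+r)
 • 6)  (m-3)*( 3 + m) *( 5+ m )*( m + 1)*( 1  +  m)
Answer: 2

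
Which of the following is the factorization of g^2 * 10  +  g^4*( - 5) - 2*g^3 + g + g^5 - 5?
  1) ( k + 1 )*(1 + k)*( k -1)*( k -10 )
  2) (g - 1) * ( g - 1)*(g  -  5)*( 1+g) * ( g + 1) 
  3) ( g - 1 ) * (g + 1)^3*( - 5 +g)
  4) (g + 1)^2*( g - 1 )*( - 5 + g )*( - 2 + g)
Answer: 2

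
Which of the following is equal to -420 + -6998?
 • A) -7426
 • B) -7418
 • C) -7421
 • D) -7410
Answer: B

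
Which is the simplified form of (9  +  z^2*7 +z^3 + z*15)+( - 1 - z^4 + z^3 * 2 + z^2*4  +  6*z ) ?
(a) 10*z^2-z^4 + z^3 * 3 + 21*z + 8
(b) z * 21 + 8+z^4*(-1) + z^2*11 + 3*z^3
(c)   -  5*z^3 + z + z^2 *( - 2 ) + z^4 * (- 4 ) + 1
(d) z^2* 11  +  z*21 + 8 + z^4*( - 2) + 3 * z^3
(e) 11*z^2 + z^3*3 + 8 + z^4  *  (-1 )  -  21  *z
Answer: b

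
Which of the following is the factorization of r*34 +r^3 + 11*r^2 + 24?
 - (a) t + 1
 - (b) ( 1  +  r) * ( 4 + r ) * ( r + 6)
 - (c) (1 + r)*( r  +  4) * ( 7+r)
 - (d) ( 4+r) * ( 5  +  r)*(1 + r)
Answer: b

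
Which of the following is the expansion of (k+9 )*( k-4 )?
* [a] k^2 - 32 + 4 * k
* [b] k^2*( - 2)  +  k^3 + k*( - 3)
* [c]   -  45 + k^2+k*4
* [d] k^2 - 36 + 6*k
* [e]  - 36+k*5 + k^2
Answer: e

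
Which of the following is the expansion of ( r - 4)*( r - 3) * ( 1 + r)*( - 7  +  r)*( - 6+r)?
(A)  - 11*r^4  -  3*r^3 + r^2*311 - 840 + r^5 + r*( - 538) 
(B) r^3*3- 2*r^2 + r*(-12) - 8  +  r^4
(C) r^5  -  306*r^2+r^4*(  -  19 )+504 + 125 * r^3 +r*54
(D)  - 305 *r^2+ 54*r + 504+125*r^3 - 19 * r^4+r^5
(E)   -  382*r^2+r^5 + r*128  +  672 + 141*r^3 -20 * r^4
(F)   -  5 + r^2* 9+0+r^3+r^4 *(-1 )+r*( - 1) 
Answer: D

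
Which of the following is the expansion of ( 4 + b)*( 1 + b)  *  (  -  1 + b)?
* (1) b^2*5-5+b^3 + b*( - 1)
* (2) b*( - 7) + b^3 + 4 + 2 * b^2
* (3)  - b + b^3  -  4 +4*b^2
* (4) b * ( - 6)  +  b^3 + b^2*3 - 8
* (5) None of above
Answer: 3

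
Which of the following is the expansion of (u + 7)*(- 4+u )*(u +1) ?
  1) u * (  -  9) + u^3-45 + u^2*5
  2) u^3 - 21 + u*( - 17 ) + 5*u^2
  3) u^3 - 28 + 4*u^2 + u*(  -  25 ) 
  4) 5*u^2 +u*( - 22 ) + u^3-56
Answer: 3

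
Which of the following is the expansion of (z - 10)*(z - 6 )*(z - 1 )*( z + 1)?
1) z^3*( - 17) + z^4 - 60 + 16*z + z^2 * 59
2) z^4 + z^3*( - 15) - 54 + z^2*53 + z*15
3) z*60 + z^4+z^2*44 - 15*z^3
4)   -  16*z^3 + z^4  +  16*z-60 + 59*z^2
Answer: 4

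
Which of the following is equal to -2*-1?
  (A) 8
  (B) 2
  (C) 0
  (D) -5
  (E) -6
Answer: B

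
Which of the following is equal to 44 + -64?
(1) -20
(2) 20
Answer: 1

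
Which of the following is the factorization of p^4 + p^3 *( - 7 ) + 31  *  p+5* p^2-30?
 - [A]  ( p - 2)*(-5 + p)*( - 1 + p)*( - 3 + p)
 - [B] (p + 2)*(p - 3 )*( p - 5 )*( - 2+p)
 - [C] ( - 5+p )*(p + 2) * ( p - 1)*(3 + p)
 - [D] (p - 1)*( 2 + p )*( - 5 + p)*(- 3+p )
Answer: D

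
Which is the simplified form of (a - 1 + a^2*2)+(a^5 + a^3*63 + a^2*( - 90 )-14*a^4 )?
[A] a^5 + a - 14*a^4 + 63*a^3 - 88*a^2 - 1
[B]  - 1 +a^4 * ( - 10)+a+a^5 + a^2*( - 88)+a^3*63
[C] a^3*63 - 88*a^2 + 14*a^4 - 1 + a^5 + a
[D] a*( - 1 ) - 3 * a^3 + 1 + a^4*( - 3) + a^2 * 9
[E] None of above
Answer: A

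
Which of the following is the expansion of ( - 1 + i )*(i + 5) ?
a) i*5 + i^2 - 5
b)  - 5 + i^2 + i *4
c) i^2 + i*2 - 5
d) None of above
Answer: b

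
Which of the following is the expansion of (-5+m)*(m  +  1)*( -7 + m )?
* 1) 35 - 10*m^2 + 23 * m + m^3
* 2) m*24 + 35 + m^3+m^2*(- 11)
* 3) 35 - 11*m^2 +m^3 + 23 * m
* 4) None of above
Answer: 3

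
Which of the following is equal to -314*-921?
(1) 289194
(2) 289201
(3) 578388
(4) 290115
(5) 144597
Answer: 1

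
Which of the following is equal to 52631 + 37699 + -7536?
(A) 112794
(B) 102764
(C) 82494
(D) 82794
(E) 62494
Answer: D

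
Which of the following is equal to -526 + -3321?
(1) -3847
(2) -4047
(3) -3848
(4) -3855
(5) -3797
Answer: 1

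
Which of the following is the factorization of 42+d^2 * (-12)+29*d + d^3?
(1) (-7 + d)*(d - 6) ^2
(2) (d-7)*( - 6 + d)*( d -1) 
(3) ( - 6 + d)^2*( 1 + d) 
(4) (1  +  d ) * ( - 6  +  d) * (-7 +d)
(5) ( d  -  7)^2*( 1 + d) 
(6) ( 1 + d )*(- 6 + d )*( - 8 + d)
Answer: 4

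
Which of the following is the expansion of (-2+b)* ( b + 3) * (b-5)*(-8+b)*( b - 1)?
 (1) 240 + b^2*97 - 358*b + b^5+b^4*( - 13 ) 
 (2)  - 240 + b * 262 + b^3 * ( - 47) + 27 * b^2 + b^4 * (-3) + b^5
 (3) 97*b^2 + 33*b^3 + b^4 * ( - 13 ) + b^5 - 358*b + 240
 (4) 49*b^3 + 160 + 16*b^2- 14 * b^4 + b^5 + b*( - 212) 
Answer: 3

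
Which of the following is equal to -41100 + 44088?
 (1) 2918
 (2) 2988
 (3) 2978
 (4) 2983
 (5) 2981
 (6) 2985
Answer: 2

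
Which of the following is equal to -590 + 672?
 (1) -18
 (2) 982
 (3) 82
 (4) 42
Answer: 3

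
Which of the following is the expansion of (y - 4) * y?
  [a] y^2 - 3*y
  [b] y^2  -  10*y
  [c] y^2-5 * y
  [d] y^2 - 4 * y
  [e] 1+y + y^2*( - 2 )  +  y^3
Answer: d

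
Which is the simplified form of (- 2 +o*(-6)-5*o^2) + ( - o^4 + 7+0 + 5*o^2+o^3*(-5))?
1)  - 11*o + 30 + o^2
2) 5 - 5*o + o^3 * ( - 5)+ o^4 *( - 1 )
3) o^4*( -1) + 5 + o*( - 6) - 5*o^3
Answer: 3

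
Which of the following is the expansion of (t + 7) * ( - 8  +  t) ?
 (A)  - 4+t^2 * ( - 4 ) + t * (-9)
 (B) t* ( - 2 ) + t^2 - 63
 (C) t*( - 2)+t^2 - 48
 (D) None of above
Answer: D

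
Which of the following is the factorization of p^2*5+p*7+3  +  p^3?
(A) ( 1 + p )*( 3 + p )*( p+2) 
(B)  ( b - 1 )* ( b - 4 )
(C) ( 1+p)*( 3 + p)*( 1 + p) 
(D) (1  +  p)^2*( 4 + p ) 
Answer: C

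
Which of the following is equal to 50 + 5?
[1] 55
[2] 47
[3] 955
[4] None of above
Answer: 1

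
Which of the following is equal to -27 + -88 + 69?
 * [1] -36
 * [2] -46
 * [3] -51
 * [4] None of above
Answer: 2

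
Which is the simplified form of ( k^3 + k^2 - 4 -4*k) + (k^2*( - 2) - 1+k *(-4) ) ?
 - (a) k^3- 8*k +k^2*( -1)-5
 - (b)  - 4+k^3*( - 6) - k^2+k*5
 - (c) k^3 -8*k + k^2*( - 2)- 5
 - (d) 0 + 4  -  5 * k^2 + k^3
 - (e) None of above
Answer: a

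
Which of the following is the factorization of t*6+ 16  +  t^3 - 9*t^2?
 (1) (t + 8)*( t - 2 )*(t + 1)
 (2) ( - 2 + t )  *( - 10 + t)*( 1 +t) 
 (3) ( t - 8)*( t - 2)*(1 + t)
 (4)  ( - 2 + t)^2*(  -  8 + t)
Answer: 3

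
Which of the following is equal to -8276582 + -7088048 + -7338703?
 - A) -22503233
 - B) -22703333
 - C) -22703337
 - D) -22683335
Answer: B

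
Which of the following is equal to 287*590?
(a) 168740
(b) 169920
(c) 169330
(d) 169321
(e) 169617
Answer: c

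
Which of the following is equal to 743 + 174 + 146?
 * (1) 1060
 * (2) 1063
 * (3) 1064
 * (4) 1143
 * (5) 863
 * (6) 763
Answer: 2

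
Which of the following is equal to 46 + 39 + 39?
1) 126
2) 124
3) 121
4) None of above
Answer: 2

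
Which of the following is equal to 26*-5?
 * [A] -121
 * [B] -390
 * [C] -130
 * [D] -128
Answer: C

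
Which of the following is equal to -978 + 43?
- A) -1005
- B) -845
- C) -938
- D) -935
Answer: D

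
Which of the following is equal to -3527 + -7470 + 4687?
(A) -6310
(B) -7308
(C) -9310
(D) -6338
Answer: A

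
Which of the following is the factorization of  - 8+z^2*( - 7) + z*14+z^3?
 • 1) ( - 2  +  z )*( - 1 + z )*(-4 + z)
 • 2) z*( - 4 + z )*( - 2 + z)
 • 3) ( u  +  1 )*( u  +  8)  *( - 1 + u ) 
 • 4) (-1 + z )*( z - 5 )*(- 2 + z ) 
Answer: 1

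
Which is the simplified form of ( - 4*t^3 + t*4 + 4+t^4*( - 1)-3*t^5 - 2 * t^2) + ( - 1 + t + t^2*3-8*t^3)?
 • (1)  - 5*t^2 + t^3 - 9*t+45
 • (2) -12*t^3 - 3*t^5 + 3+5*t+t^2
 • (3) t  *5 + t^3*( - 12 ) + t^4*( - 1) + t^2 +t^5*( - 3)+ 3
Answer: 3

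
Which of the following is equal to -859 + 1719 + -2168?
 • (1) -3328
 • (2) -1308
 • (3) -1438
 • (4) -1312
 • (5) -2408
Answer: 2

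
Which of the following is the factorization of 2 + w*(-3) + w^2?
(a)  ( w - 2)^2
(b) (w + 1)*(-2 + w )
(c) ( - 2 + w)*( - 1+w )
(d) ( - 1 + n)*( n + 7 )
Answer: c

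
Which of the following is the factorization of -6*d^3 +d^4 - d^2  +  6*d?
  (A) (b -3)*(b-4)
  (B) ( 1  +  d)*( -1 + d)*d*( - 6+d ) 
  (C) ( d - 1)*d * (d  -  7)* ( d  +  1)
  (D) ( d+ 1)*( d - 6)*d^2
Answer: B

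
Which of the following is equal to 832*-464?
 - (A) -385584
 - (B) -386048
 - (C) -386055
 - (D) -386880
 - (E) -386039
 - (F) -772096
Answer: B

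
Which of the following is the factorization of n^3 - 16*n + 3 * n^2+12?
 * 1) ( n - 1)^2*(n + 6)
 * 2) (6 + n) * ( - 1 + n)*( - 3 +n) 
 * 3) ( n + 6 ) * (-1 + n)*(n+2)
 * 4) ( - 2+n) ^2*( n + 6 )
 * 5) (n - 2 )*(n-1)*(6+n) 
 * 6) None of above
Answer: 5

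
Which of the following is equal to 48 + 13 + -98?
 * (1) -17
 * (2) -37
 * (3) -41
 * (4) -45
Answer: 2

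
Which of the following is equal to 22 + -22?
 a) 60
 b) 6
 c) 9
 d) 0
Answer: d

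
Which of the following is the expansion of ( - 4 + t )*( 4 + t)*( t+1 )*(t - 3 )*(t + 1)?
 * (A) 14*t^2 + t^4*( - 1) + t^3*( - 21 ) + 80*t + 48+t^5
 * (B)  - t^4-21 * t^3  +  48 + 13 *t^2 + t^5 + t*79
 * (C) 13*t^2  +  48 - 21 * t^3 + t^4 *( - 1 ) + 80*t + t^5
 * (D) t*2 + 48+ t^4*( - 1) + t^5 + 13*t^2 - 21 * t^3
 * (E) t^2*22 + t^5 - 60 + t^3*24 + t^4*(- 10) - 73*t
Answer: C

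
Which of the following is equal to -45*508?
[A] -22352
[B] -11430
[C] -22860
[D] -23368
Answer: C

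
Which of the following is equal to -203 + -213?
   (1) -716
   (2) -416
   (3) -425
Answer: 2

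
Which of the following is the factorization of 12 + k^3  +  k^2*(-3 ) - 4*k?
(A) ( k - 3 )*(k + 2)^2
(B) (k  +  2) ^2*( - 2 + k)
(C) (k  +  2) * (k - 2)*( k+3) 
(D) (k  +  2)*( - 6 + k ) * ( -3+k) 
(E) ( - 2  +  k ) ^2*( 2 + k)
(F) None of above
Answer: F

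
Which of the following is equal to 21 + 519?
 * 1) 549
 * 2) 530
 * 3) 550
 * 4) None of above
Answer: 4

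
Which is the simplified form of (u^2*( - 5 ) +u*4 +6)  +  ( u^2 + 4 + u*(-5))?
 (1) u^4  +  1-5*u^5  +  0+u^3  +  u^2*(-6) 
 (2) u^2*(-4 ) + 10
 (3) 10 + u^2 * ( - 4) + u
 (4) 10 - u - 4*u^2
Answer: 4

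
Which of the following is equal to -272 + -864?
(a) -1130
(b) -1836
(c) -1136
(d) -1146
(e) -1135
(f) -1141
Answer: c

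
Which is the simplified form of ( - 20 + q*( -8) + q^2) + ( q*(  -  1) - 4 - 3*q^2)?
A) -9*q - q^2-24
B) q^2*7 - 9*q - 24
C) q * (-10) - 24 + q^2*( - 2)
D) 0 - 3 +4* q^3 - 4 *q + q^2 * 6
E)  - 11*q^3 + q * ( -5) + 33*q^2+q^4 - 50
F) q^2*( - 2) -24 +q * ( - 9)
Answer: F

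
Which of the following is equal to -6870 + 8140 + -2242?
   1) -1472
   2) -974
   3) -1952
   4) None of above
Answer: 4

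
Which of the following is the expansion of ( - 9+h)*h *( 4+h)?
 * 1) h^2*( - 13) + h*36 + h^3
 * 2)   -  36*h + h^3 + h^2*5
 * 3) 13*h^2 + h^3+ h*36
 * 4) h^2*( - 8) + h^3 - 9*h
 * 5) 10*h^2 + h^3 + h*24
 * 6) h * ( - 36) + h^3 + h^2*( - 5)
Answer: 6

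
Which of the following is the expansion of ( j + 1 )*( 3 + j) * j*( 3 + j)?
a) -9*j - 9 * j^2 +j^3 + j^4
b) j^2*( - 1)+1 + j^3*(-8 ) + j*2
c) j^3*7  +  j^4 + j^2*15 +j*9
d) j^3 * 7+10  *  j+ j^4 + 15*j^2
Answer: c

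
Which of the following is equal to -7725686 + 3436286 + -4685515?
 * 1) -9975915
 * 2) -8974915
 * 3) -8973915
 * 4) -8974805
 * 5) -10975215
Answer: 2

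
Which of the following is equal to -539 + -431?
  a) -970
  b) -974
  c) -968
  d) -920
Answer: a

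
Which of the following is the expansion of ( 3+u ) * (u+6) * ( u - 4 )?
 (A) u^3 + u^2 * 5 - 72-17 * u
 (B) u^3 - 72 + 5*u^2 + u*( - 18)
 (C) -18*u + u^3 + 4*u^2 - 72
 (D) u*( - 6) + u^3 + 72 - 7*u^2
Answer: B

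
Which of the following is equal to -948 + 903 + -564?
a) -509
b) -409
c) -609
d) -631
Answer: c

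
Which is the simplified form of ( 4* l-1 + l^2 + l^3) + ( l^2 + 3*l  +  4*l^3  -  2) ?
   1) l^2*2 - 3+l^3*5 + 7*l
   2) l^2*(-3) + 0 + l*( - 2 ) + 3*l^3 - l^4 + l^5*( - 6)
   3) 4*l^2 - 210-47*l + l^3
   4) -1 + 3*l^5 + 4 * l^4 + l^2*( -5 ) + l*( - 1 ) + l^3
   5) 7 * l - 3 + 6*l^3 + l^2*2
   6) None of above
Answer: 1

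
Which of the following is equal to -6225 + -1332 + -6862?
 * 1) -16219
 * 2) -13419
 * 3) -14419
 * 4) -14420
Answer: 3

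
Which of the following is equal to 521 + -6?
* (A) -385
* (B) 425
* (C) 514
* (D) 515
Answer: D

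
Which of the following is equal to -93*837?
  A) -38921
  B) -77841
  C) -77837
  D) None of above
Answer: B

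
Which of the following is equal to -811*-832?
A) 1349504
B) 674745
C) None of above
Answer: C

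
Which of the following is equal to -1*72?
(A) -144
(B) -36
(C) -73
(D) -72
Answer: D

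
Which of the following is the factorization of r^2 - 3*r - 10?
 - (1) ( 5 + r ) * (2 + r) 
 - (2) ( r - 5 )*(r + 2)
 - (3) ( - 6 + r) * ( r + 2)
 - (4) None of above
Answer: 2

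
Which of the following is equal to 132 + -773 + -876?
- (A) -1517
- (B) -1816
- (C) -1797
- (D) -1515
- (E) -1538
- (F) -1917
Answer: A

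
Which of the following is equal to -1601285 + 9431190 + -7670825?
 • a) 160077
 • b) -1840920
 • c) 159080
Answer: c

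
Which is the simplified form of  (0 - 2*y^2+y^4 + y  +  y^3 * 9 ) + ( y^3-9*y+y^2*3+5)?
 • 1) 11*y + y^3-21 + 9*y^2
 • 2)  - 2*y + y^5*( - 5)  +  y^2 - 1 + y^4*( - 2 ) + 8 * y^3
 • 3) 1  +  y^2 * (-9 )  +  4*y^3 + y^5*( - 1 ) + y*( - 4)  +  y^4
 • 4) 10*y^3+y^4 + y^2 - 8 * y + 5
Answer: 4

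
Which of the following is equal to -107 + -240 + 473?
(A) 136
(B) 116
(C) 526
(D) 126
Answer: D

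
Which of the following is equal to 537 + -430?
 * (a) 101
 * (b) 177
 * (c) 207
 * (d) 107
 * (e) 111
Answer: d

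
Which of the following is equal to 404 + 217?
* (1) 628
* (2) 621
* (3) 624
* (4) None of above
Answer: 2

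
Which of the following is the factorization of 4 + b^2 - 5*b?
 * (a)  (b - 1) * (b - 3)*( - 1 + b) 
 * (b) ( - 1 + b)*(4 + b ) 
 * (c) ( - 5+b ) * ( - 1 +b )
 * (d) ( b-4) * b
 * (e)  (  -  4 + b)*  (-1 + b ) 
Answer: e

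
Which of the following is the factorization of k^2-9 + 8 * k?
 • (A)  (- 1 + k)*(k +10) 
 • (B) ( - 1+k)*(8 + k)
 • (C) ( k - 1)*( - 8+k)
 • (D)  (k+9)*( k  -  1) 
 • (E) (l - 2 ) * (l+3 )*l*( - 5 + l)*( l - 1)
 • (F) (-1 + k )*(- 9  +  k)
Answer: D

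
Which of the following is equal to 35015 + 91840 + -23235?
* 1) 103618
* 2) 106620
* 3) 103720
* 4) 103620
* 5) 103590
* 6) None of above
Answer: 4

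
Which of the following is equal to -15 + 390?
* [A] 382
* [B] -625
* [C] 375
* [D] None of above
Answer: C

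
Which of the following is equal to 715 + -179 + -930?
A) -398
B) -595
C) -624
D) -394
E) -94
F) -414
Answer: D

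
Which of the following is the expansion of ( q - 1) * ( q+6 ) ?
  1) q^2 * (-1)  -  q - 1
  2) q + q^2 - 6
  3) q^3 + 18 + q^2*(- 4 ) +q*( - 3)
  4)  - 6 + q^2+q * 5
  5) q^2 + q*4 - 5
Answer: 4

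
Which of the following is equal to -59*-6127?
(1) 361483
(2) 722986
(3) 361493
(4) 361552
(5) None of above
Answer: 3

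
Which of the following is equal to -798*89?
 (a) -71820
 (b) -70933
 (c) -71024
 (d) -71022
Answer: d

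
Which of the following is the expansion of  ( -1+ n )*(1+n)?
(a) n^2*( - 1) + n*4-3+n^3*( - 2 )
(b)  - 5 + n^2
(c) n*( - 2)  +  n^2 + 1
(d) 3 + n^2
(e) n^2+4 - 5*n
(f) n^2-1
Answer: f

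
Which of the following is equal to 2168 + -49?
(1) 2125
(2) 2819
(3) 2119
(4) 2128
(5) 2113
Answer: 3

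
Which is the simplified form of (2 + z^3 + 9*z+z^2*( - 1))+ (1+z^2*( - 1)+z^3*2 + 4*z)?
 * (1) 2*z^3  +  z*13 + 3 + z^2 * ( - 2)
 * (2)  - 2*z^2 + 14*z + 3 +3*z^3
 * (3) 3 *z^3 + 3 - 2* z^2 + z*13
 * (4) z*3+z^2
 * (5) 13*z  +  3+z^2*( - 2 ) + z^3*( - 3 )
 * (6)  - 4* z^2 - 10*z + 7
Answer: 3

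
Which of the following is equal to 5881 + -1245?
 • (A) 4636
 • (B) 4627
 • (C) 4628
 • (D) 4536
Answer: A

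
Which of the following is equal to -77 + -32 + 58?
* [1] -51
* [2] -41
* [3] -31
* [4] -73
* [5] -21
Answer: 1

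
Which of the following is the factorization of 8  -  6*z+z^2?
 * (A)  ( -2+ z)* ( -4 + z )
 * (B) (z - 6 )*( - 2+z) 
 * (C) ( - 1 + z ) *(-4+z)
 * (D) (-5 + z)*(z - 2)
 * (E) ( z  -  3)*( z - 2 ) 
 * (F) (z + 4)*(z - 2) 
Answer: A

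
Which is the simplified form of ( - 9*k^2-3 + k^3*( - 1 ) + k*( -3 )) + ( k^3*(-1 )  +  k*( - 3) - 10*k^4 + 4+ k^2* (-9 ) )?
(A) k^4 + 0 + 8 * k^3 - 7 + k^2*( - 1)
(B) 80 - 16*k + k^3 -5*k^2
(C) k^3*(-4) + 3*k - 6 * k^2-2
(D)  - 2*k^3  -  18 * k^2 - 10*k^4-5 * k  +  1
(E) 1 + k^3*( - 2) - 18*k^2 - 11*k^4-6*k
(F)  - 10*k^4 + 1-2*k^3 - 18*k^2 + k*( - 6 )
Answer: F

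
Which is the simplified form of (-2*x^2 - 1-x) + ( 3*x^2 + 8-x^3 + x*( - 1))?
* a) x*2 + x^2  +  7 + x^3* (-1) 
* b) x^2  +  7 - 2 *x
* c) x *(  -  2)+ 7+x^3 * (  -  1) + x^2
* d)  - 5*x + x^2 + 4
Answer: c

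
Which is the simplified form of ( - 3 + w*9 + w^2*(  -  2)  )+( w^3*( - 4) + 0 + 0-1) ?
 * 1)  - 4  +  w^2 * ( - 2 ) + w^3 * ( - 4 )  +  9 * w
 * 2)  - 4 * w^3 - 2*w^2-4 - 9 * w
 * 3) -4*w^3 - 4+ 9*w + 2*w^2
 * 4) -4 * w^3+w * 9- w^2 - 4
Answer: 1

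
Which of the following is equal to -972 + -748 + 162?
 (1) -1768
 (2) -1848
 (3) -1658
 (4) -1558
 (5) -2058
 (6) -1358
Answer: 4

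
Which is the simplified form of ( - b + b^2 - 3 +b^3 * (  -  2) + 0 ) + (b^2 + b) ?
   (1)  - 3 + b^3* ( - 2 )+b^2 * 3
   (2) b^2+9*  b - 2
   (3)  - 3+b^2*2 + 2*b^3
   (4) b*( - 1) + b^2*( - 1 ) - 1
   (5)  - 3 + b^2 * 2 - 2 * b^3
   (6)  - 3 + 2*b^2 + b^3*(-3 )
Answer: 5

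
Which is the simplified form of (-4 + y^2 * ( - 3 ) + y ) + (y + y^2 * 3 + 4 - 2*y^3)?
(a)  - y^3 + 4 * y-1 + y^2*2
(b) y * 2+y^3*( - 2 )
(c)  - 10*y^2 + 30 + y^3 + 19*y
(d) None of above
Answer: b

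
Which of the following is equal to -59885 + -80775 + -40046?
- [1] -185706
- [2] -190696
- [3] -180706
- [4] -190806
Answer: 3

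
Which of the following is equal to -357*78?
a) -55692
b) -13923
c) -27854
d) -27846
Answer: d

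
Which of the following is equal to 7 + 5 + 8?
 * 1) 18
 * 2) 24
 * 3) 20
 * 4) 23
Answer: 3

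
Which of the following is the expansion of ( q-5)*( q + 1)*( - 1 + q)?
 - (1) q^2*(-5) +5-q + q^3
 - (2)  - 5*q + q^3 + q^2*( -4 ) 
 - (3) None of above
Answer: 1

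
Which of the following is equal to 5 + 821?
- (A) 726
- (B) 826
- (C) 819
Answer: B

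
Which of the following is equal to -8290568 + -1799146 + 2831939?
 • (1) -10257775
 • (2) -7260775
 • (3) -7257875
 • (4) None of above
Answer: 4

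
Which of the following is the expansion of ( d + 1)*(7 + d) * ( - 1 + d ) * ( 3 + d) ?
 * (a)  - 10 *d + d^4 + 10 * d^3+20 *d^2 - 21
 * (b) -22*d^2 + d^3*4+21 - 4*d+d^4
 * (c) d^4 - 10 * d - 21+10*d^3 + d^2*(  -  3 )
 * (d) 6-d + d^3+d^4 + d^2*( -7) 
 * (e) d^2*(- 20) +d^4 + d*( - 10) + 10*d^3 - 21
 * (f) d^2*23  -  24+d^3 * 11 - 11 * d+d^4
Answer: a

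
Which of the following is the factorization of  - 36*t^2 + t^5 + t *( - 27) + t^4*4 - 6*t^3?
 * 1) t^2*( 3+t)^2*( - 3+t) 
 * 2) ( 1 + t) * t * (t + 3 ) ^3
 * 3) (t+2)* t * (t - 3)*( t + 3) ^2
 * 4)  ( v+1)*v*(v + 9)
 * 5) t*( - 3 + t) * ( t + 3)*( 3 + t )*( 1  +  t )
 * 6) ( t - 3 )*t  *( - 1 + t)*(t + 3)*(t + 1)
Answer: 5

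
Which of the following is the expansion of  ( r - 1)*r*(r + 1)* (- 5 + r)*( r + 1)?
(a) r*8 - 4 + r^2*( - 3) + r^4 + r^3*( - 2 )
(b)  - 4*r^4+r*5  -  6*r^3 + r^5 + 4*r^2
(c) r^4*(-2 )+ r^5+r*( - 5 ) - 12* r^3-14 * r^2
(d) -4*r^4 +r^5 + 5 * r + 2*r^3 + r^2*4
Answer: b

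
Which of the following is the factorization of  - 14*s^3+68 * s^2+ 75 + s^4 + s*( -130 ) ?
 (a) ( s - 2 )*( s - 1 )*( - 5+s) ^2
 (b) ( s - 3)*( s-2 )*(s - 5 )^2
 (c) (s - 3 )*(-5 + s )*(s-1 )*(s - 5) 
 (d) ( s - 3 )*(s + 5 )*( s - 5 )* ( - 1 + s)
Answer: c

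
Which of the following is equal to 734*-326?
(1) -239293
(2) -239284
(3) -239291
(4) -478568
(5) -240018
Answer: 2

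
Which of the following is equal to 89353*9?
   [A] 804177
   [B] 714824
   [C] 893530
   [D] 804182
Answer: A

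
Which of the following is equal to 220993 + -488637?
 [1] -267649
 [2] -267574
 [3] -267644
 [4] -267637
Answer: 3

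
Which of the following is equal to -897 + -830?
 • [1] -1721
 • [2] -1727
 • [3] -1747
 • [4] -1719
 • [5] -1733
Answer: 2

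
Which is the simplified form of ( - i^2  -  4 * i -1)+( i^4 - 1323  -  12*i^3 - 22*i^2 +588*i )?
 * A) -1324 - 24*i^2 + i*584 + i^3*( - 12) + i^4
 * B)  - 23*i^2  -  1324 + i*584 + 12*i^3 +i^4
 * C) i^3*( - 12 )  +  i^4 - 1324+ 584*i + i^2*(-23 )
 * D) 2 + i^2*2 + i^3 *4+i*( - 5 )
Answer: C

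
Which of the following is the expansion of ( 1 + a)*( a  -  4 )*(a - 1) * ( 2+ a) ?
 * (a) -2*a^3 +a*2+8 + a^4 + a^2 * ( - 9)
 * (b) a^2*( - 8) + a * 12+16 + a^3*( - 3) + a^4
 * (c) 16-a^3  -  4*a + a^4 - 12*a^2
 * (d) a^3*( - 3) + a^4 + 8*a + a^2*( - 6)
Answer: a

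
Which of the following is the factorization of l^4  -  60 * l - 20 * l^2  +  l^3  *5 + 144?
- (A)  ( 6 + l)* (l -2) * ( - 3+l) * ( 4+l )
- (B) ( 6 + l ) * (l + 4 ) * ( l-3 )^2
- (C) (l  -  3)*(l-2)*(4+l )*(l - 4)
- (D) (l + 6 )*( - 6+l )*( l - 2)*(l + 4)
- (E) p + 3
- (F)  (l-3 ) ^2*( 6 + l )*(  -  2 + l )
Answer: A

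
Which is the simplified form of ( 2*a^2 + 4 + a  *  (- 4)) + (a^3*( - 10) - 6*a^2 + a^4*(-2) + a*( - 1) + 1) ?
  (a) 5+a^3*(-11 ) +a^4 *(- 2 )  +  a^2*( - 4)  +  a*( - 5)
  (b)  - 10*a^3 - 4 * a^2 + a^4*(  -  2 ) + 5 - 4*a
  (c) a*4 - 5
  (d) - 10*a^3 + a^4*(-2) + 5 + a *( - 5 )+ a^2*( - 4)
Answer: d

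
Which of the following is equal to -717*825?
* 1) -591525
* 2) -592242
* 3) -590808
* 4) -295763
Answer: 1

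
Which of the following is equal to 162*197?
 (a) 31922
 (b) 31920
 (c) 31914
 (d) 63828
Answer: c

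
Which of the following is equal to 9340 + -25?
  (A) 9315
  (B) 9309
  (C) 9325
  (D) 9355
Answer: A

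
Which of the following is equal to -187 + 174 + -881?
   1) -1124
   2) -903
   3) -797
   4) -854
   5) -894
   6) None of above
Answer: 5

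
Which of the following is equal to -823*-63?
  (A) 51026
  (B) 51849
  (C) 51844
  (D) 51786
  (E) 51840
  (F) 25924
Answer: B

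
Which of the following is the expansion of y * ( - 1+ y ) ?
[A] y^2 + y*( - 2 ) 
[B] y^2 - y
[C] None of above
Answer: B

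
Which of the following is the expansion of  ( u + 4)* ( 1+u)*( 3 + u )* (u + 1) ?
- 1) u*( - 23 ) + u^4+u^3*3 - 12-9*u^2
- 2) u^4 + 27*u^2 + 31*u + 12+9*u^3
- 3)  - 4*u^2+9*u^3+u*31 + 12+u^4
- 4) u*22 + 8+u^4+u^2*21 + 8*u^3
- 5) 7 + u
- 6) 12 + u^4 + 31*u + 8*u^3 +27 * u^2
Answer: 2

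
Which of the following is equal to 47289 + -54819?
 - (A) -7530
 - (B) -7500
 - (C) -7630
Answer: A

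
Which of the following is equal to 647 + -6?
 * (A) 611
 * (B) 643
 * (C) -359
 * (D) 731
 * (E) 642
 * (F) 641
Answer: F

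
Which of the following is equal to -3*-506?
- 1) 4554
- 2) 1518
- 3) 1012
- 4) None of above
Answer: 2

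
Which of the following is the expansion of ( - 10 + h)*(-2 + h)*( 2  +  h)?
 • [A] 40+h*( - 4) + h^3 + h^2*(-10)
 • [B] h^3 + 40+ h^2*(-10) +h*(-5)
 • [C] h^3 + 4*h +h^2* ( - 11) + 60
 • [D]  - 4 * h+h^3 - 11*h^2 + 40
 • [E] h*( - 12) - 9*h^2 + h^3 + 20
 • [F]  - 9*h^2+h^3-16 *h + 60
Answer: A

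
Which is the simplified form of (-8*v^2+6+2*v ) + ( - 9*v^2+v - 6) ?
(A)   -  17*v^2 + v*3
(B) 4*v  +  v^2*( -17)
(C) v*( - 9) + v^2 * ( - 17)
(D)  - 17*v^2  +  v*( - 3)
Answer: A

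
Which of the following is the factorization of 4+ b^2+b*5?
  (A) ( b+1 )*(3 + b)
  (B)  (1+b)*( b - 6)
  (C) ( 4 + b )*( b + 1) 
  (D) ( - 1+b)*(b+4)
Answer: C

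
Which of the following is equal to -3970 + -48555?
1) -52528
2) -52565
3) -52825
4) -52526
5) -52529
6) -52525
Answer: 6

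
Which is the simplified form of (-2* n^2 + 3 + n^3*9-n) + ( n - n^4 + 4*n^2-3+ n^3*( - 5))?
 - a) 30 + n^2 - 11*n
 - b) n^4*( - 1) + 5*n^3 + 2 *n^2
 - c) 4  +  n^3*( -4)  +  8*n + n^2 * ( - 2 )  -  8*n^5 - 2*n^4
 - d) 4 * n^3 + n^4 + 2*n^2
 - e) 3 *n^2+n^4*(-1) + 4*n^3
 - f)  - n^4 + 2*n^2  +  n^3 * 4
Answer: f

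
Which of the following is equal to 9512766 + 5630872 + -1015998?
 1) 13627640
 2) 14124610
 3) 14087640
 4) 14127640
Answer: 4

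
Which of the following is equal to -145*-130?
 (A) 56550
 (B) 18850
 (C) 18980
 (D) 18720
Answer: B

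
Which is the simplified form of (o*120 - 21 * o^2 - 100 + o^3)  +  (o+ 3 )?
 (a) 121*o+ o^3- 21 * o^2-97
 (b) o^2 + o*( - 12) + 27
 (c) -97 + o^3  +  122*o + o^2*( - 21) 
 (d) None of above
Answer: a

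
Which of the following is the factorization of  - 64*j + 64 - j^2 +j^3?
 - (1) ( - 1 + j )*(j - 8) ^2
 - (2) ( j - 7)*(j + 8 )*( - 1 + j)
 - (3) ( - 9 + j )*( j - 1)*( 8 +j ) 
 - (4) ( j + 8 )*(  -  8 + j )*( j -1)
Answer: 4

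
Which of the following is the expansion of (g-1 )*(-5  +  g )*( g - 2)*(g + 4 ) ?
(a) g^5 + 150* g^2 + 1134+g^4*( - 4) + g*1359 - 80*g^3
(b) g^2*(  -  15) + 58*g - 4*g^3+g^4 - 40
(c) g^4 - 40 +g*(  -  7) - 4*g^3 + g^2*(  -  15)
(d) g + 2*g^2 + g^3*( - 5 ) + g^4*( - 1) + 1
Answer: b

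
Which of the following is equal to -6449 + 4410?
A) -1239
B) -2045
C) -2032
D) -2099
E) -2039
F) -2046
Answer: E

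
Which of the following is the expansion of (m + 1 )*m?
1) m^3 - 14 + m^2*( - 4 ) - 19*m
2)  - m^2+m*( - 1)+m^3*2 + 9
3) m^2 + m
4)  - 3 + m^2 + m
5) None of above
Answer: 3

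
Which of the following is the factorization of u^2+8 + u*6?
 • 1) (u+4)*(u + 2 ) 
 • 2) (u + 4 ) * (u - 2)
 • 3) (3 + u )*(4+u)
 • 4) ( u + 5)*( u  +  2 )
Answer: 1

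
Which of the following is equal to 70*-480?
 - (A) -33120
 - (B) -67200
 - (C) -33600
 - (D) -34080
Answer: C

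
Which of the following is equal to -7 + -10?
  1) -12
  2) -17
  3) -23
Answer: 2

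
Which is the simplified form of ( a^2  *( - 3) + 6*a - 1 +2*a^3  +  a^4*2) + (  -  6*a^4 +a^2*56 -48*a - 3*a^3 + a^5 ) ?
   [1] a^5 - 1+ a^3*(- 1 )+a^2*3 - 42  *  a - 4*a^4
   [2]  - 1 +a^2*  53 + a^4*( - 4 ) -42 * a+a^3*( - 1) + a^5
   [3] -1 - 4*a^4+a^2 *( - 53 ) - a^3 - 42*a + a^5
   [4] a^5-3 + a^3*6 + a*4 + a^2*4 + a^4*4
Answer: 2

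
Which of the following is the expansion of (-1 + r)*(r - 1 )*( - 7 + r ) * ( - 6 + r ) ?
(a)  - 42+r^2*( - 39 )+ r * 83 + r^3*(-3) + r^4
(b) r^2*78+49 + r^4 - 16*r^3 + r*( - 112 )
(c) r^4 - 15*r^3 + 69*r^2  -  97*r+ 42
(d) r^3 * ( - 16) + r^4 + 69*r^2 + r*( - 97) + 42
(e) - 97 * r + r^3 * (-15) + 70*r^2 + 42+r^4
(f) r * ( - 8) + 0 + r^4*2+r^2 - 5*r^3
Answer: c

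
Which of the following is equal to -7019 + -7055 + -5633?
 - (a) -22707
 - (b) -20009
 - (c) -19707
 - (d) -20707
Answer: c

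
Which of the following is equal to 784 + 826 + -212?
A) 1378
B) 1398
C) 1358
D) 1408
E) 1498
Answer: B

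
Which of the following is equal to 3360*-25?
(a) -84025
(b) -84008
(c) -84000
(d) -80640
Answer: c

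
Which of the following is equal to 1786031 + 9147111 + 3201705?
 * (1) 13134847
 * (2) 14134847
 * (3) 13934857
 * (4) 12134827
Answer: 2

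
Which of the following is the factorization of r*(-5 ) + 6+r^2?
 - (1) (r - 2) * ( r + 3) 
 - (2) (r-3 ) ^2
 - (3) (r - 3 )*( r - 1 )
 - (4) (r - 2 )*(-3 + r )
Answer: 4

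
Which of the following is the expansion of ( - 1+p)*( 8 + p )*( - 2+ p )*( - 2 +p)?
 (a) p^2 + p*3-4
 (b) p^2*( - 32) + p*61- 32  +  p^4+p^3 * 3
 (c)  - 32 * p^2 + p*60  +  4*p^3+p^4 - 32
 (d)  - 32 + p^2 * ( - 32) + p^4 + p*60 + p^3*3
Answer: d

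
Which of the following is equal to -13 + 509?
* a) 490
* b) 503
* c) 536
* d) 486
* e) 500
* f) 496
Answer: f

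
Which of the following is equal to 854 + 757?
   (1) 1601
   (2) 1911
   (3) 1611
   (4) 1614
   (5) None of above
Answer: 3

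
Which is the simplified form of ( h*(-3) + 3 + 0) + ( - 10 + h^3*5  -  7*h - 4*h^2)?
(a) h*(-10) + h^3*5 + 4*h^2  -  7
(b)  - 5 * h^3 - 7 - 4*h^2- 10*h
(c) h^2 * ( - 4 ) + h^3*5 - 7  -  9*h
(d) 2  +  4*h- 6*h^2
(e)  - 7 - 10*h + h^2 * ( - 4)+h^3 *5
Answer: e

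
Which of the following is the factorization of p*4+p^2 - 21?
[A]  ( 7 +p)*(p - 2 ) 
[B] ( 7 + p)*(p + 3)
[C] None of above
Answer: C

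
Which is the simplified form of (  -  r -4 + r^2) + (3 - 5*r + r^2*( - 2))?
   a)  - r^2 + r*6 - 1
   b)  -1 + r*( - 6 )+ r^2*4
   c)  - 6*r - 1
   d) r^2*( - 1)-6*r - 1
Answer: d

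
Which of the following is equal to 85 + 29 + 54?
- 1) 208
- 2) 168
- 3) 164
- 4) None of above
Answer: 2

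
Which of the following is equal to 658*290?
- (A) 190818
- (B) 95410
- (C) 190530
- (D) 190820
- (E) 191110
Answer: D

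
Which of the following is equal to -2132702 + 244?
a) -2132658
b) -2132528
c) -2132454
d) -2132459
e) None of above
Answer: e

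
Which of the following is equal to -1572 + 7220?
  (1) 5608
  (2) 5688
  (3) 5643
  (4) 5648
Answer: 4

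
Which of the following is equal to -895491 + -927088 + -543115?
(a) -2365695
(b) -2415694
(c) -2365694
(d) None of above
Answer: c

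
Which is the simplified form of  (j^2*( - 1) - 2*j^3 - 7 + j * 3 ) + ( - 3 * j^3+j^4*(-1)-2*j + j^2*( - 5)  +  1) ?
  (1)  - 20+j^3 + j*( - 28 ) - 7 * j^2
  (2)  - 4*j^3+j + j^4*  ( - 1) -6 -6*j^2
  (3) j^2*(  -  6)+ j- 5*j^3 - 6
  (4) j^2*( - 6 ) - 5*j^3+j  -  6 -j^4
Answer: 4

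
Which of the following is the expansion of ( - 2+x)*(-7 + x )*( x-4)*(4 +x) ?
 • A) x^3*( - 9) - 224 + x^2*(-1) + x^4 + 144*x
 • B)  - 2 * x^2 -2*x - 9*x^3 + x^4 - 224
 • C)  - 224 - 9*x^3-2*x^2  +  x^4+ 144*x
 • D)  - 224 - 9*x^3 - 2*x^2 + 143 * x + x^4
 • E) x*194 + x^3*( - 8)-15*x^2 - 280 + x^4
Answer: C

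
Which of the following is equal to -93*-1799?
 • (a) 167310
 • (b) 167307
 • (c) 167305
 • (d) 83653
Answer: b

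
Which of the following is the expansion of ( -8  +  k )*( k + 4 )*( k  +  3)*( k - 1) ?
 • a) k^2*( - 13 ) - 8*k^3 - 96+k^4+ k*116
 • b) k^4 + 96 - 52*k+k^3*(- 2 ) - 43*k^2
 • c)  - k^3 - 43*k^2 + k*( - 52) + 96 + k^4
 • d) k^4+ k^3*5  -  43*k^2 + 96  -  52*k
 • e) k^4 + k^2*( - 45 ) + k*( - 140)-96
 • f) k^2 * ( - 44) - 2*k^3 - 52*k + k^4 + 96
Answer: b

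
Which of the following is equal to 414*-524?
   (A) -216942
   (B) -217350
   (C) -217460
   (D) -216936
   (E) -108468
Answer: D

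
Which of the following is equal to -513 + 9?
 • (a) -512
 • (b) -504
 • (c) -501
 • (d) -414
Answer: b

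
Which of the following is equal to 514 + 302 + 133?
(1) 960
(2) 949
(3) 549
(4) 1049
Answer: 2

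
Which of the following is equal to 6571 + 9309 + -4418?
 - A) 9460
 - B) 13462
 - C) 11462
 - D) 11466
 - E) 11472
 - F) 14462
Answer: C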